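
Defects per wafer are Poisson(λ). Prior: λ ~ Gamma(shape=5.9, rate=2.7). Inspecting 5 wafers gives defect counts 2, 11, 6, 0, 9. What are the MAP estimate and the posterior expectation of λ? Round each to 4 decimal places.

MAP: 4.2727. Posterior mean: 4.4026.

Σ counts = 28. Posterior: Gamma(shape = 5.9+28 = 33.9, rate = 2.7+5 = 7.7).
Mode = (α−1)/β = 32.9/7.7 = 4.2727.
Mean = α/β = 33.9/7.7 = 4.4026.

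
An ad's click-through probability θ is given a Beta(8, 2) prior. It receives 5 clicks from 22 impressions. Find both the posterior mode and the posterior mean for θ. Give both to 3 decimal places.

Posterior: Beta(8+5, 2+17) = Beta(13, 19).
Mode = (13−1)/(13+19−2) = 12/30 = 0.400.
Mean = 13/(13+19) = 13/32 = 0.406.

MAP: 0.400. Posterior mean: 0.406.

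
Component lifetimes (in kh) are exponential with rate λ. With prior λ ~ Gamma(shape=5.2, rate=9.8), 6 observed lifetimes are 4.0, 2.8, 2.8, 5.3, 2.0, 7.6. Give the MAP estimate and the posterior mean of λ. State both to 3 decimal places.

MAP = 0.297; posterior mean = 0.327

Σ times = 24.5. Posterior: Gamma(shape = 5.2+6 = 11.2, rate = 9.8+24.5 = 34.3).
Mode = (α−1)/β = 10.2/34.3 = 0.297.
Mean = α/β = 11.2/34.3 = 0.327.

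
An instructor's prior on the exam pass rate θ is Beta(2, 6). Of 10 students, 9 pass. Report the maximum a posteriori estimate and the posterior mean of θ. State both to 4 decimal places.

MAP = 0.6250; posterior mean = 0.6111

Posterior: Beta(2+9, 6+1) = Beta(11, 7).
Mode = (11−1)/(11+7−2) = 10/16 = 0.6250.
Mean = 11/(11+7) = 11/18 = 0.6111.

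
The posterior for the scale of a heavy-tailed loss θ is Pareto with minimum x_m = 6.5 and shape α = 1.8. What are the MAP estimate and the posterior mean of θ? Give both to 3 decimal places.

The Pareto density is strictly decreasing on [x_m, ∞), so the mode is x_m = 6.500.
Mean = α·x_m/(α−1) = 1.8·6.5/0.8 = 14.625.
The posterior is right-skewed, so the mean exceeds the mode.

MAP: 6.500. Posterior mean: 14.625.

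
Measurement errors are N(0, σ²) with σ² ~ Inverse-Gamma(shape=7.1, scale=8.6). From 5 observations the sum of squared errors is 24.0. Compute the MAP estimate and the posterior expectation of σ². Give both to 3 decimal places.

MAP estimate = 1.943, posterior expectation = 2.395

Posterior: Inverse-Gamma(shape = 7.1+5/2 = 9.6, scale = 8.6+24.0/2 = 20.6).
Mode = β/(α+1) = 20.6/10.6 = 1.943.
Mean = β/(α−1) = 20.6/8.6 = 2.395.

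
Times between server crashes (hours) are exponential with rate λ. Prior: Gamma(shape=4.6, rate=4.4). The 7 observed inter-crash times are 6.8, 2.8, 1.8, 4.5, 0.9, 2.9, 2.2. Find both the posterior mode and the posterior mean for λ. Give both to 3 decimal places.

MAP = 0.403, posterior mean = 0.441

Σ times = 21.9. Posterior: Gamma(shape = 4.6+7 = 11.6, rate = 4.4+21.9 = 26.3).
Mode = (α−1)/β = 10.6/26.3 = 0.403.
Mean = α/β = 11.6/26.3 = 0.441.
Mean > mode: the posterior has a right tail.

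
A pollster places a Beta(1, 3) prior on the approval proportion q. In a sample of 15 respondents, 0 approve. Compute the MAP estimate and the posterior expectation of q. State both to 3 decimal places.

Posterior: Beta(1+0, 3+15) = Beta(1, 18).
Since α = 1 ≤ 1 and β > 1, the Beta density is monotone decreasing on [0,1]; the mode is at 0.
Mean = 1/(1+18) = 0.053.
Right-skewed posterior ⇒ mode < mean.

MAP = 0.000; posterior mean = 0.053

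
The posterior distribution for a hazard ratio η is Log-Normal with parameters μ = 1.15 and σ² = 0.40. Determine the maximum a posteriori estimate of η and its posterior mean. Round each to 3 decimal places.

Mode = exp(μ − σ²) = exp(0.75) = 2.117.
Mean = exp(μ + σ²/2) = exp(1.350) = 3.857.

MAP: 2.117. Posterior mean: 3.857.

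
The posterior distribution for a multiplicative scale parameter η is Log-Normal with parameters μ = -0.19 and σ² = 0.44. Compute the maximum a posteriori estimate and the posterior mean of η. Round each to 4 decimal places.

Mode = exp(μ − σ²) = exp(-0.63) = 0.5326.
Mean = exp(μ + σ²/2) = exp(0.030) = 1.0305.
Right-skewed posterior ⇒ mode < mean.

MAP = 0.5326, posterior mean = 1.0305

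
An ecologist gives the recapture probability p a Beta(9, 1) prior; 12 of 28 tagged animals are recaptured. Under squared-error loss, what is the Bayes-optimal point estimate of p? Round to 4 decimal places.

Posterior: Beta(9+12, 1+16) = Beta(21, 17).
Mode = (21−1)/(21+17−2) = 20/36 = 0.5556.
Mean = 21/(21+17) = 21/38 = 0.5526.
Squared-error loss ⇒ the optimal estimator is the posterior mean.

0.5526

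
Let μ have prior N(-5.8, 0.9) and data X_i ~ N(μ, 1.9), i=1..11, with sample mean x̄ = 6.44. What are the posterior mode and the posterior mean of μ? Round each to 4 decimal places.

Posterior for μ is Normal. Precision-weighted mean: (1/0.9·-5.8 + 11/1.9·6.44) / (1/0.9 + 11/1.9) = 4.4692.
A Normal posterior is symmetric, so mode = mean.

MAP: 4.4692. Posterior mean: 4.4692.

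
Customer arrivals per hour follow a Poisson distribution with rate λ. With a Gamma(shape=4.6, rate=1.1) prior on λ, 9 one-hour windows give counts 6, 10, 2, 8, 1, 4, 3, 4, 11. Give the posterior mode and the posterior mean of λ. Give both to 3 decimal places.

MAP = 5.208; posterior mean = 5.307

Σ counts = 49. Posterior: Gamma(shape = 4.6+49 = 53.6, rate = 1.1+9 = 10.1).
Mode = (α−1)/β = 52.6/10.1 = 5.208.
Mean = α/β = 53.6/10.1 = 5.307.
Right-skewed posterior ⇒ mode < mean.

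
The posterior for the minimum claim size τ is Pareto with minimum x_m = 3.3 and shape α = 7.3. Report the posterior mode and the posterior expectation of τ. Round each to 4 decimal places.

The Pareto density is strictly decreasing on [x_m, ∞), so the mode is x_m = 3.3000.
Mean = α·x_m/(α−1) = 7.3·3.3/6.3 = 3.8238.

τ_MAP = 3.3000, E[τ|data] = 3.8238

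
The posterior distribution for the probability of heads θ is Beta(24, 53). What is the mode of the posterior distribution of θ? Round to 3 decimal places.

0.307

Mode = (24−1)/(24+53−2) = 23/75 = 0.307.
Mean = 24/(24+53) = 24/77 = 0.312.
This is the posterior mode — the MAP estimate.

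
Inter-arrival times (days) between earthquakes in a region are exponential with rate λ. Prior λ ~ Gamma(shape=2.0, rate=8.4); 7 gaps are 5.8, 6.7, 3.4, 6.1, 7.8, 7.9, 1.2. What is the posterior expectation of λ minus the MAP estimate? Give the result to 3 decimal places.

0.021

Σ times = 38.9. Posterior: Gamma(shape = 2.0+7 = 9.0, rate = 8.4+38.9 = 47.3).
Mode = (α−1)/β = 8.0/47.3 = 0.169.
Mean = α/β = 9.0/47.3 = 0.190.
Difference = 0.190 − 0.169 = 0.021.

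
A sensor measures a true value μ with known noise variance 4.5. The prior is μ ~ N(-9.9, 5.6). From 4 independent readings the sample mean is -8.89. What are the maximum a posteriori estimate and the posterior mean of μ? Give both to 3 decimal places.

Posterior for μ is Normal. Precision-weighted mean: (1/5.6·-9.9 + 4/4.5·-8.89) / (1/5.6 + 4/4.5) = -9.059.
A Normal posterior is symmetric, so mode = mean.

maximum a posteriori estimate = -9.059, posterior mean = -9.059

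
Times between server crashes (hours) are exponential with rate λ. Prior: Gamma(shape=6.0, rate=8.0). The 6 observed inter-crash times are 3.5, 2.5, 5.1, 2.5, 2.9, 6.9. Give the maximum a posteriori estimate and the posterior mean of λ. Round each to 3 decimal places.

Σ times = 23.4. Posterior: Gamma(shape = 6.0+6 = 12.0, rate = 8.0+23.4 = 31.4).
Mode = (α−1)/β = 11.0/31.4 = 0.350.
Mean = α/β = 12.0/31.4 = 0.382.

λ_MAP = 0.350, E[λ|data] = 0.382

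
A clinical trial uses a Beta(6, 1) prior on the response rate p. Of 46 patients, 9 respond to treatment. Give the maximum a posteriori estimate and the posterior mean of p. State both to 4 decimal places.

Posterior: Beta(6+9, 1+37) = Beta(15, 38).
Mode = (15−1)/(15+38−2) = 14/51 = 0.2745.
Mean = 15/(15+38) = 15/53 = 0.2830.
Mean > mode: the posterior has a right tail.

p_MAP = 0.2745, E[p|data] = 0.2830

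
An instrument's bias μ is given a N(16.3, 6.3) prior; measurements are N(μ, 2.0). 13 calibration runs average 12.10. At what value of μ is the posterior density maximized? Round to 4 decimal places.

Posterior for μ is Normal. Precision-weighted mean: (1/6.3·16.3 + 13/2.0·12.10) / (1/6.3 + 13/2.0) = 12.2001.
A Normal posterior is symmetric, so mode = mean.
This is the posterior mode — the MAP estimate.

12.2001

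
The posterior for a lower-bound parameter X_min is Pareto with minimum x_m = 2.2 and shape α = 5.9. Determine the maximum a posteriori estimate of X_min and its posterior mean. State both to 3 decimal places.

The Pareto density is strictly decreasing on [x_m, ∞), so the mode is x_m = 2.200.
Mean = α·x_m/(α−1) = 5.9·2.2/4.9 = 2.649.
Right-skewed posterior ⇒ mode < mean.

maximum a posteriori estimate = 2.200, posterior mean = 2.649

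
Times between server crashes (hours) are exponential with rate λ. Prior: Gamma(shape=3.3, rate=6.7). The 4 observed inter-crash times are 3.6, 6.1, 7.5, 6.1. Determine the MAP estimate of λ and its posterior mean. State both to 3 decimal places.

λ_MAP = 0.210, E[λ|data] = 0.243

Σ times = 23.3. Posterior: Gamma(shape = 3.3+4 = 7.3, rate = 6.7+23.3 = 30.0).
Mode = (α−1)/β = 6.3/30.0 = 0.210.
Mean = α/β = 7.3/30.0 = 0.243.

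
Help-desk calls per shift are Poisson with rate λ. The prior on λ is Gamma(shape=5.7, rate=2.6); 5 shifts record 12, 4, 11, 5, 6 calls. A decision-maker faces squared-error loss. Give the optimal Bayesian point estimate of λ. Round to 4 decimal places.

Σ counts = 38. Posterior: Gamma(shape = 5.7+38 = 43.7, rate = 2.6+5 = 7.6).
Mode = (α−1)/β = 42.7/7.6 = 5.6184.
Mean = α/β = 43.7/7.6 = 5.7500.
Squared-error loss ⇒ the optimal estimator is the posterior mean.

5.7500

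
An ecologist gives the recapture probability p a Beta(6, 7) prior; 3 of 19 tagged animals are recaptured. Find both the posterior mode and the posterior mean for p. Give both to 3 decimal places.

posterior mode = 0.267, posterior mean = 0.281

Posterior: Beta(6+3, 7+16) = Beta(9, 23).
Mode = (9−1)/(9+23−2) = 8/30 = 0.267.
Mean = 9/(9+23) = 9/32 = 0.281.
The mean is pulled above the mode by the posterior's right skew.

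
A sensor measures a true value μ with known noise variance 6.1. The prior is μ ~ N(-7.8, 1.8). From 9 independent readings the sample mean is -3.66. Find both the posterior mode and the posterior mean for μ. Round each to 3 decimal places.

μ_MAP = -4.792, E[μ|data] = -4.792

Posterior for μ is Normal. Precision-weighted mean: (1/1.8·-7.8 + 9/6.1·-3.66) / (1/1.8 + 9/6.1) = -4.792.
A Normal posterior is symmetric, so mode = mean.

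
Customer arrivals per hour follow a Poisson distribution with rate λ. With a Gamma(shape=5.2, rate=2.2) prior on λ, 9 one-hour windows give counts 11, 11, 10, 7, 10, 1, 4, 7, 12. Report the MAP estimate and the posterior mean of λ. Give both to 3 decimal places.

Σ counts = 73. Posterior: Gamma(shape = 5.2+73 = 78.2, rate = 2.2+9 = 11.2).
Mode = (α−1)/β = 77.2/11.2 = 6.893.
Mean = α/β = 78.2/11.2 = 6.982.
The posterior is right-skewed, so the mean exceeds the mode.

MAP estimate = 6.893, posterior mean = 6.982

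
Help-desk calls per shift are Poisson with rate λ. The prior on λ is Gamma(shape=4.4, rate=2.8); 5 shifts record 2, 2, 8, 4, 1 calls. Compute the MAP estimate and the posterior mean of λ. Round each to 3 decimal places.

MAP = 2.615; posterior mean = 2.744

Σ counts = 17. Posterior: Gamma(shape = 4.4+17 = 21.4, rate = 2.8+5 = 7.8).
Mode = (α−1)/β = 20.4/7.8 = 2.615.
Mean = α/β = 21.4/7.8 = 2.744.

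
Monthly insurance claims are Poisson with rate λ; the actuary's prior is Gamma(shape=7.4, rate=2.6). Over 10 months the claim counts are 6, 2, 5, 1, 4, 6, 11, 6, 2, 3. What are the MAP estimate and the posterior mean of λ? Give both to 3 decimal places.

MAP = 4.159; posterior mean = 4.238

Σ counts = 46. Posterior: Gamma(shape = 7.4+46 = 53.4, rate = 2.6+10 = 12.6).
Mode = (α−1)/β = 52.4/12.6 = 4.159.
Mean = α/β = 53.4/12.6 = 4.238.
The mean is pulled above the mode by the posterior's right skew.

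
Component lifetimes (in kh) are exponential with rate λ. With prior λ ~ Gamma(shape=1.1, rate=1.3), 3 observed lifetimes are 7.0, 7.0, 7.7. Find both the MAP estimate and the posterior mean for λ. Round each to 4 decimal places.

Σ times = 21.7. Posterior: Gamma(shape = 1.1+3 = 4.1, rate = 1.3+21.7 = 23.0).
Mode = (α−1)/β = 3.1/23.0 = 0.1348.
Mean = α/β = 4.1/23.0 = 0.1783.

MAP = 0.1348, posterior mean = 0.1783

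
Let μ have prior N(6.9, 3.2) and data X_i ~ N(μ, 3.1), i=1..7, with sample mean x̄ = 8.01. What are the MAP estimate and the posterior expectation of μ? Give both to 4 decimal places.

Posterior for μ is Normal. Precision-weighted mean: (1/3.2·6.9 + 7/3.1·8.01) / (1/3.2 + 7/3.1) = 7.8751.
A Normal posterior is symmetric, so mode = mean.

μ_MAP = 7.8751, E[μ|data] = 7.8751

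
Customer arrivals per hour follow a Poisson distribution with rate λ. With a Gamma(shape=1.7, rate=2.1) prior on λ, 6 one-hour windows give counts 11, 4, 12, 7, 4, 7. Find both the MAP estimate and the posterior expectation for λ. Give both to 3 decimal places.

Σ counts = 45. Posterior: Gamma(shape = 1.7+45 = 46.7, rate = 2.1+6 = 8.1).
Mode = (α−1)/β = 45.7/8.1 = 5.642.
Mean = α/β = 46.7/8.1 = 5.765.

MAP estimate = 5.642, posterior expectation = 5.765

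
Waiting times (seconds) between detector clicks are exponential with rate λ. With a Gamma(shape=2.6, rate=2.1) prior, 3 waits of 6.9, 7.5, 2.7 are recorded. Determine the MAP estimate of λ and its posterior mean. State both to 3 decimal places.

Σ times = 17.1. Posterior: Gamma(shape = 2.6+3 = 5.6, rate = 2.1+17.1 = 19.2).
Mode = (α−1)/β = 4.6/19.2 = 0.240.
Mean = α/β = 5.6/19.2 = 0.292.
The posterior is right-skewed, so the mean exceeds the mode.

MAP estimate = 0.240, posterior mean = 0.292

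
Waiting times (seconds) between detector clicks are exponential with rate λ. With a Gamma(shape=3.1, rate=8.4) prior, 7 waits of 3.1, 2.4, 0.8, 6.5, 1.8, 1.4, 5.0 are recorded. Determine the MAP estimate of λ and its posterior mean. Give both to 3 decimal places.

MAP = 0.310, posterior mean = 0.344

Σ times = 21.0. Posterior: Gamma(shape = 3.1+7 = 10.1, rate = 8.4+21.0 = 29.4).
Mode = (α−1)/β = 9.1/29.4 = 0.310.
Mean = α/β = 10.1/29.4 = 0.344.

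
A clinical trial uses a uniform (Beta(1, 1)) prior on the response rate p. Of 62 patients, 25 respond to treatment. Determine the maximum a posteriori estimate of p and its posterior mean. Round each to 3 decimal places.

MAP = 0.403; posterior mean = 0.406

Posterior: Beta(1+25, 1+37) = Beta(26, 38).
Mode = (26−1)/(26+38−2) = 25/62 = 0.403.
With a flat prior the MAP equals the MLE, 25/62.
Mean = 26/(26+38) = 26/64 = 0.406.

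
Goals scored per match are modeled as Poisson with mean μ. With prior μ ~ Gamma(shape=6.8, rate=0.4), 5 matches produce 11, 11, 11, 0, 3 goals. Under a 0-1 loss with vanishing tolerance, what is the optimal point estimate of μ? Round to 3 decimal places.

7.741

Σ counts = 36. Posterior: Gamma(shape = 6.8+36 = 42.8, rate = 0.4+5 = 5.4).
Mode = (α−1)/β = 41.8/5.4 = 7.741.
Mean = α/β = 42.8/5.4 = 7.926.
This is the posterior mode — the MAP estimate.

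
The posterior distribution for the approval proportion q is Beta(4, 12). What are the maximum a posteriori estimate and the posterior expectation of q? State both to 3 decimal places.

maximum a posteriori estimate = 0.214, posterior expectation = 0.250

Mode = (4−1)/(4+12−2) = 3/14 = 0.214.
Mean = 4/(4+12) = 4/16 = 0.250.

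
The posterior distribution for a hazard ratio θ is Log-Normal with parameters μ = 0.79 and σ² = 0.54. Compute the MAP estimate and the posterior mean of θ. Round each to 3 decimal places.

Mode = exp(μ − σ²) = exp(0.25) = 1.284.
Mean = exp(μ + σ²/2) = exp(1.060) = 2.886.
The posterior is right-skewed, so the mean exceeds the mode.

MAP: 1.284. Posterior mean: 2.886.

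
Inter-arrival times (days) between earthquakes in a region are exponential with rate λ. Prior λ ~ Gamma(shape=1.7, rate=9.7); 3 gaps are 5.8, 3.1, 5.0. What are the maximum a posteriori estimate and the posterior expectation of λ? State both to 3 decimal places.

Σ times = 13.9. Posterior: Gamma(shape = 1.7+3 = 4.7, rate = 9.7+13.9 = 23.6).
Mode = (α−1)/β = 3.7/23.6 = 0.157.
Mean = α/β = 4.7/23.6 = 0.199.
Mean > mode: the posterior has a right tail.

λ_MAP = 0.157, E[λ|data] = 0.199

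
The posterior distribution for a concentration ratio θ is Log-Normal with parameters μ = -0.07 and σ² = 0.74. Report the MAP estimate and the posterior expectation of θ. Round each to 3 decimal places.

MAP = 0.445; posterior mean = 1.350

Mode = exp(μ − σ²) = exp(-0.81) = 0.445.
Mean = exp(μ + σ²/2) = exp(0.300) = 1.350.
The mean is pulled above the mode by the posterior's right skew.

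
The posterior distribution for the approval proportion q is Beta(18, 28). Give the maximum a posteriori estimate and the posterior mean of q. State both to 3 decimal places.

Mode = (18−1)/(18+28−2) = 17/44 = 0.386.
Mean = 18/(18+28) = 18/46 = 0.391.
Mean > mode: the posterior has a right tail.

MAP = 0.386; posterior mean = 0.391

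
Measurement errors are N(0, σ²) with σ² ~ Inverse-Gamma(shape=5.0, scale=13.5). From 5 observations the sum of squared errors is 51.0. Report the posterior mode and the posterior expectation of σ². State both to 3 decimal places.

σ²_MAP = 4.588, E[σ²|data] = 6.000

Posterior: Inverse-Gamma(shape = 5.0+5/2 = 7.5, scale = 13.5+51.0/2 = 39.0).
Mode = β/(α+1) = 39.0/8.5 = 4.588.
Mean = β/(α−1) = 39.0/6.5 = 6.000.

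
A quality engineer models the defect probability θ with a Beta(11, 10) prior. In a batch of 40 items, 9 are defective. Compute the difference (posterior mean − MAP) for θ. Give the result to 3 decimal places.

0.006

Posterior: Beta(11+9, 10+31) = Beta(20, 41).
Mode = (20−1)/(20+41−2) = 19/59 = 0.322.
Mean = 20/(20+41) = 20/61 = 0.328.
Difference = 0.328 − 0.322 = 0.006.
The mean is pulled above the mode by the posterior's right skew.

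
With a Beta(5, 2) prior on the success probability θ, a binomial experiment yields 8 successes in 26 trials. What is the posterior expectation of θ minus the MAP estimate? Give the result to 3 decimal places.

Posterior: Beta(5+8, 2+18) = Beta(13, 20).
Mode = (13−1)/(13+20−2) = 12/31 = 0.387.
Mean = 13/(13+20) = 13/33 = 0.394.
Difference = 0.394 − 0.387 = 0.007.

0.007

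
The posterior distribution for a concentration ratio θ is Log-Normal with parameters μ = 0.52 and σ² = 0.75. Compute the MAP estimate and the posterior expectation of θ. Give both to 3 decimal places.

MAP = 0.795; posterior mean = 2.447

Mode = exp(μ − σ²) = exp(-0.23) = 0.795.
Mean = exp(μ + σ²/2) = exp(0.895) = 2.447.
Right-skewed posterior ⇒ mode < mean.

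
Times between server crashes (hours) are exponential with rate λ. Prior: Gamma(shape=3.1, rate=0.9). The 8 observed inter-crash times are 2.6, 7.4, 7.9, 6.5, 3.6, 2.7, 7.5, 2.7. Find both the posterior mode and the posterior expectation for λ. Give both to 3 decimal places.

λ_MAP = 0.242, E[λ|data] = 0.266

Σ times = 40.9. Posterior: Gamma(shape = 3.1+8 = 11.1, rate = 0.9+40.9 = 41.8).
Mode = (α−1)/β = 10.1/41.8 = 0.242.
Mean = α/β = 11.1/41.8 = 0.266.
The posterior is right-skewed, so the mean exceeds the mode.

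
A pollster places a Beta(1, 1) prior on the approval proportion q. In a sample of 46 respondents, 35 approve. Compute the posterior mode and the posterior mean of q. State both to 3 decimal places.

Posterior: Beta(1+35, 1+11) = Beta(36, 12).
Mode = (36−1)/(36+12−2) = 35/46 = 0.761.
With a flat prior the MAP equals the MLE, 35/46.
Mean = 36/(36+12) = 36/48 = 0.750.
The posterior is left-skewed, so the mode exceeds the mean.

posterior mode = 0.761, posterior mean = 0.750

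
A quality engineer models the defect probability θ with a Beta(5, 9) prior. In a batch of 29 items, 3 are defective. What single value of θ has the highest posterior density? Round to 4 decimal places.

0.1707

Posterior: Beta(5+3, 9+26) = Beta(8, 35).
Mode = (8−1)/(8+35−2) = 7/41 = 0.1707.
Mean = 8/(8+35) = 8/43 = 0.1860.
This is the posterior mode — the MAP estimate.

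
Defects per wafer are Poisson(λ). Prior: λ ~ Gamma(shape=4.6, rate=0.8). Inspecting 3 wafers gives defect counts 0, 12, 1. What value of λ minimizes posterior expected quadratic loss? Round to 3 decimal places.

Σ counts = 13. Posterior: Gamma(shape = 4.6+13 = 17.6, rate = 0.8+3 = 3.8).
Mode = (α−1)/β = 16.6/3.8 = 4.368.
Mean = α/β = 17.6/3.8 = 4.632.
Quadratic loss ⇒ the optimal estimator is the posterior mean.

4.632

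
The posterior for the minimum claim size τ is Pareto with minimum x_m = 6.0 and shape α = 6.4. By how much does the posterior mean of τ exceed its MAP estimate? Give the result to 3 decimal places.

The Pareto density is strictly decreasing on [x_m, ∞), so the mode is x_m = 6.000.
Mean = α·x_m/(α−1) = 6.4·6.0/5.4 = 7.111.
Difference = 7.111 − 6.000 = 1.111.
Mean > mode: the posterior has a right tail.

1.111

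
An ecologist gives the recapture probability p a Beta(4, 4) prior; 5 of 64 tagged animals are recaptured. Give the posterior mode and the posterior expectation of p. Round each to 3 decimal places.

MAP: 0.114. Posterior mean: 0.125.

Posterior: Beta(4+5, 4+59) = Beta(9, 63).
Mode = (9−1)/(9+63−2) = 8/70 = 0.114.
Mean = 9/(9+63) = 9/72 = 0.125.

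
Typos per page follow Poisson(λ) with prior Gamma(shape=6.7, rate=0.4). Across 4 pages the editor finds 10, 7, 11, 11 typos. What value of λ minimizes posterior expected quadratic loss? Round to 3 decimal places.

10.386

Σ counts = 39. Posterior: Gamma(shape = 6.7+39 = 45.7, rate = 0.4+4 = 4.4).
Mode = (α−1)/β = 44.7/4.4 = 10.159.
Mean = α/β = 45.7/4.4 = 10.386.
Quadratic loss ⇒ the optimal estimator is the posterior mean.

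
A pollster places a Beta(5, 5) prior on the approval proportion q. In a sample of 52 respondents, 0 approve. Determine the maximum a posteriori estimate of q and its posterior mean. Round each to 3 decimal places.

MAP: 0.067. Posterior mean: 0.081.

Posterior: Beta(5+0, 5+52) = Beta(5, 57).
Mode = (5−1)/(5+57−2) = 4/60 = 0.067.
Mean = 5/(5+57) = 5/62 = 0.081.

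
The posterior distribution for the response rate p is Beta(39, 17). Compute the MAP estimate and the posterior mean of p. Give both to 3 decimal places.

Mode = (39−1)/(39+17−2) = 38/54 = 0.704.
Mean = 39/(39+17) = 39/56 = 0.696.

MAP: 0.704. Posterior mean: 0.696.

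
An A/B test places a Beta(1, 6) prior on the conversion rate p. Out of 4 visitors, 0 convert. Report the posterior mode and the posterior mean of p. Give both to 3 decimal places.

MAP = 0.000; posterior mean = 0.091

Posterior: Beta(1+0, 6+4) = Beta(1, 10).
Since α = 1 ≤ 1 and β > 1, the Beta density is monotone decreasing on [0,1]; the mode is at 0.
Mean = 1/(1+10) = 0.091.
Mean > mode: the posterior has a right tail.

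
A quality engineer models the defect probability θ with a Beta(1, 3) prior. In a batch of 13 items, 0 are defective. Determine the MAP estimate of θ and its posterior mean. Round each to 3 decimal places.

MAP: 0.000. Posterior mean: 0.059.

Posterior: Beta(1+0, 3+13) = Beta(1, 16).
Since α = 1 ≤ 1 and β > 1, the Beta density is monotone decreasing on [0,1]; the mode is at 0.
Mean = 1/(1+16) = 0.059.
Right-skewed posterior ⇒ mode < mean.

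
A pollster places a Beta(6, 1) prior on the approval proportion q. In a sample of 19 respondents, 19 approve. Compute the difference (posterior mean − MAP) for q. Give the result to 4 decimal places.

-0.0385

Posterior: Beta(6+19, 1+0) = Beta(25, 1).
Since β = 1 ≤ 1 and α > 1, the Beta density is monotone increasing on [0,1]; the mode is at 1.
Mean = 25/(25+1) = 0.9615.
Difference = 0.9615 − 1.0000 = -0.0385.
The posterior is left-skewed, so the mode exceeds the mean.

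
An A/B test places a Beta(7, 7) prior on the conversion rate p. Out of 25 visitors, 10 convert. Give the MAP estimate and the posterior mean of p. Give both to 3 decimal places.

MAP: 0.432. Posterior mean: 0.436.

Posterior: Beta(7+10, 7+15) = Beta(17, 22).
Mode = (17−1)/(17+22−2) = 16/37 = 0.432.
Mean = 17/(17+22) = 17/39 = 0.436.
Right-skewed posterior ⇒ mode < mean.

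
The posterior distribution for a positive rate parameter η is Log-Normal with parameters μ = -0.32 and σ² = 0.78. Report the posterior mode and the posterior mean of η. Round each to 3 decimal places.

η_MAP = 0.333, E[η|data] = 1.073

Mode = exp(μ − σ²) = exp(-1.10) = 0.333.
Mean = exp(μ + σ²/2) = exp(0.070) = 1.073.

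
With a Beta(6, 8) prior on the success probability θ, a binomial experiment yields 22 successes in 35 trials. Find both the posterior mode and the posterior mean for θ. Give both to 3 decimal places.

MAP: 0.574. Posterior mean: 0.571.

Posterior: Beta(6+22, 8+13) = Beta(28, 21).
Mode = (28−1)/(28+21−2) = 27/47 = 0.574.
Mean = 28/(28+21) = 28/49 = 0.571.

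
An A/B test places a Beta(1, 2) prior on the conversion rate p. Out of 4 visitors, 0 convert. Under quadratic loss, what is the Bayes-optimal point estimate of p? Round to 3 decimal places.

0.143

Posterior: Beta(1+0, 2+4) = Beta(1, 6).
Since α = 1 ≤ 1 and β > 1, the Beta density is monotone decreasing on [0,1]; the mode is at 0.
Mean = 1/(1+6) = 0.143.
Quadratic loss ⇒ the optimal estimator is the posterior mean.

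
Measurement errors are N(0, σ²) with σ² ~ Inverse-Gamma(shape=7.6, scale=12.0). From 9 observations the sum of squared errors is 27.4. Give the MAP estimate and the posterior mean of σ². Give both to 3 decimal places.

MAP: 1.962. Posterior mean: 2.315.

Posterior: Inverse-Gamma(shape = 7.6+9/2 = 12.1, scale = 12.0+27.4/2 = 25.7).
Mode = β/(α+1) = 25.7/13.1 = 1.962.
Mean = β/(α−1) = 25.7/11.1 = 2.315.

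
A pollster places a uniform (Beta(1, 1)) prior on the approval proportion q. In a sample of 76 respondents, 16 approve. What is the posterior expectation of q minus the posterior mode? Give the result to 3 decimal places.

0.007

Posterior: Beta(1+16, 1+60) = Beta(17, 61).
Mode = (17−1)/(17+61−2) = 16/76 = 0.211.
With a flat prior the MAP equals the MLE, 16/76.
Mean = 17/(17+61) = 17/78 = 0.218.
Difference = 0.218 − 0.211 = 0.007.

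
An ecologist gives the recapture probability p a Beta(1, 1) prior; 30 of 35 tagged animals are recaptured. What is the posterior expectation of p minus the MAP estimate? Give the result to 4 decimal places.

-0.0193

Posterior: Beta(1+30, 1+5) = Beta(31, 6).
Mode = (31−1)/(31+6−2) = 30/35 = 0.8571.
With a flat prior the MAP equals the MLE, 30/35.
Mean = 31/(31+6) = 31/37 = 0.8378.
Difference = 0.8378 − 0.8571 = -0.0193.
The posterior is left-skewed, so the mode exceeds the mean.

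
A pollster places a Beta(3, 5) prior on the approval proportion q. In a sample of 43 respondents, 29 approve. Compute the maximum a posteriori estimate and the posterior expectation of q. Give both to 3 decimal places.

MAP = 0.633, posterior mean = 0.627

Posterior: Beta(3+29, 5+14) = Beta(32, 19).
Mode = (32−1)/(32+19−2) = 31/49 = 0.633.
Mean = 32/(32+19) = 32/51 = 0.627.
The mean is pulled below the mode by the posterior's left skew.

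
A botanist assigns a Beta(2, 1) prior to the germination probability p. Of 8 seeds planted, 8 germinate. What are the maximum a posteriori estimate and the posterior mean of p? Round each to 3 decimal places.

MAP: 1.000. Posterior mean: 0.909.

Posterior: Beta(2+8, 1+0) = Beta(10, 1).
Since β = 1 ≤ 1 and α > 1, the Beta density is monotone increasing on [0,1]; the mode is at 1.
Mean = 10/(10+1) = 0.909.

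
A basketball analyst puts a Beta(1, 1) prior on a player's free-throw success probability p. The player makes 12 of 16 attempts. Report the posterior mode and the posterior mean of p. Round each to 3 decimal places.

Posterior: Beta(1+12, 1+4) = Beta(13, 5).
Mode = (13−1)/(13+5−2) = 12/16 = 0.750.
With a flat prior the MAP equals the MLE, 12/16.
Mean = 13/(13+5) = 13/18 = 0.722.

MAP = 0.750; posterior mean = 0.722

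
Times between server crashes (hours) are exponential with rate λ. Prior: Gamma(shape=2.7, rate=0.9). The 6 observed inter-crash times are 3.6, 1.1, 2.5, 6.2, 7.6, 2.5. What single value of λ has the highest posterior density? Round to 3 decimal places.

0.316

Σ times = 23.5. Posterior: Gamma(shape = 2.7+6 = 8.7, rate = 0.9+23.5 = 24.4).
Mode = (α−1)/β = 7.7/24.4 = 0.316.
Mean = α/β = 8.7/24.4 = 0.357.
This is the posterior mode — the MAP estimate.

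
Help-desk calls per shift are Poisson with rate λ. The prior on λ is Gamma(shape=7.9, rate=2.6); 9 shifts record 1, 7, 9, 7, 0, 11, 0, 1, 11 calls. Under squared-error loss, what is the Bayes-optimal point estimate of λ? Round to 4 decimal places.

4.7328

Σ counts = 47. Posterior: Gamma(shape = 7.9+47 = 54.9, rate = 2.6+9 = 11.6).
Mode = (α−1)/β = 53.9/11.6 = 4.6466.
Mean = α/β = 54.9/11.6 = 4.7328.
Squared-error loss ⇒ the optimal estimator is the posterior mean.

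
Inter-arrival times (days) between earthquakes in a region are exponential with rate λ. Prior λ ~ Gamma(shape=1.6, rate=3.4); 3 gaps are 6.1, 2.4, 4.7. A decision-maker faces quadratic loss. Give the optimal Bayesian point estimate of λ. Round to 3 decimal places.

0.277

Σ times = 13.2. Posterior: Gamma(shape = 1.6+3 = 4.6, rate = 3.4+13.2 = 16.6).
Mode = (α−1)/β = 3.6/16.6 = 0.217.
Mean = α/β = 4.6/16.6 = 0.277.
Quadratic loss ⇒ the optimal estimator is the posterior mean.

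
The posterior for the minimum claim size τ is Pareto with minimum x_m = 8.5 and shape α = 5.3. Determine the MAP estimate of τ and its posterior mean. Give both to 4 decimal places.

The Pareto density is strictly decreasing on [x_m, ∞), so the mode is x_m = 8.5000.
Mean = α·x_m/(α−1) = 5.3·8.5/4.3 = 10.4767.

τ_MAP = 8.5000, E[τ|data] = 10.4767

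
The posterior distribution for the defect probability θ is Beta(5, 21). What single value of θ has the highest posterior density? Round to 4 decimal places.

0.1667

Mode = (5−1)/(5+21−2) = 4/24 = 0.1667.
Mean = 5/(5+21) = 5/26 = 0.1923.
This is the posterior mode — the MAP estimate.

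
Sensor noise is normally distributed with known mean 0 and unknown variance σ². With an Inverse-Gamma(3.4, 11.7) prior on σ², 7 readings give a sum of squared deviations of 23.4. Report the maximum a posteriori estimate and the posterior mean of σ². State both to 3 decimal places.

maximum a posteriori estimate = 2.962, posterior mean = 3.966

Posterior: Inverse-Gamma(shape = 3.4+7/2 = 6.9, scale = 11.7+23.4/2 = 23.4).
Mode = β/(α+1) = 23.4/7.9 = 2.962.
Mean = β/(α−1) = 23.4/5.9 = 3.966.
The mean is pulled above the mode by the posterior's right skew.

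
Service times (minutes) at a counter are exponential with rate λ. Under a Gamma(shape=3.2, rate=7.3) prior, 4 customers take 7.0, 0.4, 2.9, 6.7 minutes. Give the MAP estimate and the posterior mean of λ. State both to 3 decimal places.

MAP estimate = 0.255, posterior mean = 0.296

Σ times = 17.0. Posterior: Gamma(shape = 3.2+4 = 7.2, rate = 7.3+17.0 = 24.3).
Mode = (α−1)/β = 6.2/24.3 = 0.255.
Mean = α/β = 7.2/24.3 = 0.296.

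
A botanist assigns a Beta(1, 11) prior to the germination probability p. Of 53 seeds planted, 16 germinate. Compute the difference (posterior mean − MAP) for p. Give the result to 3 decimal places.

0.008

Posterior: Beta(1+16, 11+37) = Beta(17, 48).
Mode = (17−1)/(17+48−2) = 16/63 = 0.254.
Mean = 17/(17+48) = 17/65 = 0.262.
Difference = 0.262 − 0.254 = 0.008.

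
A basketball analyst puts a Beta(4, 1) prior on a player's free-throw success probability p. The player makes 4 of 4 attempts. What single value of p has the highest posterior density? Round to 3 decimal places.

Posterior: Beta(4+4, 1+0) = Beta(8, 1).
Since β = 1 ≤ 1 and α > 1, the Beta density is monotone increasing on [0,1]; the mode is at 1.
Mean = 8/(8+1) = 0.889.
This is the posterior mode — the MAP estimate.

1.000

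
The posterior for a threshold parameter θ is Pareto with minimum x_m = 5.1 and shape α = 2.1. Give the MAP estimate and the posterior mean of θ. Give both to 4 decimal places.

MAP = 5.1000; posterior mean = 9.7364

The Pareto density is strictly decreasing on [x_m, ∞), so the mode is x_m = 5.1000.
Mean = α·x_m/(α−1) = 2.1·5.1/1.1 = 9.7364.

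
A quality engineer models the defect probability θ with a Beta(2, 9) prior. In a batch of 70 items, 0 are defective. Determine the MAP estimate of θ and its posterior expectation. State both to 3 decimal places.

θ_MAP = 0.013, E[θ|data] = 0.025

Posterior: Beta(2+0, 9+70) = Beta(2, 79).
Mode = (2−1)/(2+79−2) = 1/79 = 0.013.
Mean = 2/(2+79) = 2/81 = 0.025.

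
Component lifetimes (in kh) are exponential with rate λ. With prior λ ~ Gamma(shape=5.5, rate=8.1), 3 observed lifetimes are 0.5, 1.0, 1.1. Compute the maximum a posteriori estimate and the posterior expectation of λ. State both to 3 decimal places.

Σ times = 2.6. Posterior: Gamma(shape = 5.5+3 = 8.5, rate = 8.1+2.6 = 10.7).
Mode = (α−1)/β = 7.5/10.7 = 0.701.
Mean = α/β = 8.5/10.7 = 0.794.

MAP = 0.701; posterior mean = 0.794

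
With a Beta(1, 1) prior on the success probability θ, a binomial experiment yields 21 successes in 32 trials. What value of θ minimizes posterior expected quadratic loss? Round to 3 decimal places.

0.647

Posterior: Beta(1+21, 1+11) = Beta(22, 12).
Mode = (22−1)/(22+12−2) = 21/32 = 0.656.
Mean = 22/(22+12) = 22/34 = 0.647.
Quadratic loss ⇒ the optimal estimator is the posterior mean.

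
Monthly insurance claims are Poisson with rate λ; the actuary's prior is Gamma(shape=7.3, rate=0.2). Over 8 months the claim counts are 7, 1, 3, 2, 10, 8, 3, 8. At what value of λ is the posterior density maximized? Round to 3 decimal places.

Σ counts = 42. Posterior: Gamma(shape = 7.3+42 = 49.3, rate = 0.2+8 = 8.2).
Mode = (α−1)/β = 48.3/8.2 = 5.890.
Mean = α/β = 49.3/8.2 = 6.012.
This is the posterior mode — the MAP estimate.

5.890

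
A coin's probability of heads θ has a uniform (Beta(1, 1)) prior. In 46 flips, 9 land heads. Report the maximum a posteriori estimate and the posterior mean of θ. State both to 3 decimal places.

Posterior: Beta(1+9, 1+37) = Beta(10, 38).
Mode = (10−1)/(10+38−2) = 9/46 = 0.196.
Mean = 10/(10+38) = 10/48 = 0.208.
The mean is pulled above the mode by the posterior's right skew.

MAP: 0.196. Posterior mean: 0.208.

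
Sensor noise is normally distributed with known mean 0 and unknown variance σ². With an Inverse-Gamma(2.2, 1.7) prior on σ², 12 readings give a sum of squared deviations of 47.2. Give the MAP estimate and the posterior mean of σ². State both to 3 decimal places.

MAP estimate = 2.750, posterior mean = 3.514

Posterior: Inverse-Gamma(shape = 2.2+12/2 = 8.2, scale = 1.7+47.2/2 = 25.3).
Mode = β/(α+1) = 25.3/9.2 = 2.750.
Mean = β/(α−1) = 25.3/7.2 = 3.514.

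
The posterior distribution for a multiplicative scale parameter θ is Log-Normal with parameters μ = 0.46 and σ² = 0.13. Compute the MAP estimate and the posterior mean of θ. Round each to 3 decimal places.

Mode = exp(μ − σ²) = exp(0.33) = 1.391.
Mean = exp(μ + σ²/2) = exp(0.525) = 1.690.

θ_MAP = 1.391, E[θ|data] = 1.690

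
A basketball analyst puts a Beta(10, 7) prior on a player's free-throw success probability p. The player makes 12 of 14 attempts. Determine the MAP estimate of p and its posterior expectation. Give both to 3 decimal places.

Posterior: Beta(10+12, 7+2) = Beta(22, 9).
Mode = (22−1)/(22+9−2) = 21/29 = 0.724.
Mean = 22/(22+9) = 22/31 = 0.710.
The posterior is left-skewed, so the mode exceeds the mean.

MAP estimate = 0.724, posterior expectation = 0.710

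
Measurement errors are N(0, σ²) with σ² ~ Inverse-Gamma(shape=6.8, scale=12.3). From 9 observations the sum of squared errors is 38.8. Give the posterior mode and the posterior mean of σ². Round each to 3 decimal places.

Posterior: Inverse-Gamma(shape = 6.8+9/2 = 11.3, scale = 12.3+38.8/2 = 31.7).
Mode = β/(α+1) = 31.7/12.3 = 2.577.
Mean = β/(α−1) = 31.7/10.3 = 3.078.
Mean > mode: the posterior has a right tail.

posterior mode = 2.577, posterior mean = 3.078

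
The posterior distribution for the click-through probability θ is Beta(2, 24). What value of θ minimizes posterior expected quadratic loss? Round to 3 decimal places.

Mode = (2−1)/(2+24−2) = 1/24 = 0.042.
Mean = 2/(2+24) = 2/26 = 0.077.
Quadratic loss ⇒ the optimal estimator is the posterior mean.

0.077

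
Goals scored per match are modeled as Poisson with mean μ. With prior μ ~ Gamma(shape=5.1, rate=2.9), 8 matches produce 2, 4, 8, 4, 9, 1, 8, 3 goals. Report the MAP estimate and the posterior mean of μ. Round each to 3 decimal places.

μ_MAP = 3.954, E[μ|data] = 4.046

Σ counts = 39. Posterior: Gamma(shape = 5.1+39 = 44.1, rate = 2.9+8 = 10.9).
Mode = (α−1)/β = 43.1/10.9 = 3.954.
Mean = α/β = 44.1/10.9 = 4.046.
The posterior is right-skewed, so the mean exceeds the mode.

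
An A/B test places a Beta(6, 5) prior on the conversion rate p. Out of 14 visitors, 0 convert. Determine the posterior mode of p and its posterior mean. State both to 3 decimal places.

Posterior: Beta(6+0, 5+14) = Beta(6, 19).
Mode = (6−1)/(6+19−2) = 5/23 = 0.217.
Mean = 6/(6+19) = 6/25 = 0.240.

posterior mode = 0.217, posterior mean = 0.240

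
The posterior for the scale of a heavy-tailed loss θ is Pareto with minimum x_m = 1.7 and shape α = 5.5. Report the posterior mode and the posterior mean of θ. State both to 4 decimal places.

MAP = 1.7000; posterior mean = 2.0778

The Pareto density is strictly decreasing on [x_m, ∞), so the mode is x_m = 1.7000.
Mean = α·x_m/(α−1) = 5.5·1.7/4.5 = 2.0778.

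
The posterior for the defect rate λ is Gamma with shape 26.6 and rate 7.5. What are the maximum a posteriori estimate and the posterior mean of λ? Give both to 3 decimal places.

λ_MAP = 3.413, E[λ|data] = 3.547

Mode = (α−1)/β = 25.6/7.5 = 3.413.
Mean = α/β = 26.6/7.5 = 3.547.
Right-skewed posterior ⇒ mode < mean.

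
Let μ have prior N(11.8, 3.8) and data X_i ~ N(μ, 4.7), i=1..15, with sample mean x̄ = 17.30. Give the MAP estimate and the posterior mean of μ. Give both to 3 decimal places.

Posterior for μ is Normal. Precision-weighted mean: (1/3.8·11.8 + 15/4.7·17.30) / (1/3.8 + 15/4.7) = 16.881.
A Normal posterior is symmetric, so mode = mean.

MAP = 16.881, posterior mean = 16.881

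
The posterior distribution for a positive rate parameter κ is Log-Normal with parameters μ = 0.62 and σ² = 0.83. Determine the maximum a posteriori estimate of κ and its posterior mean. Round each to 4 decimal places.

maximum a posteriori estimate = 0.8106, posterior mean = 2.8151

Mode = exp(μ − σ²) = exp(-0.21) = 0.8106.
Mean = exp(μ + σ²/2) = exp(1.035) = 2.8151.
The mean is pulled above the mode by the posterior's right skew.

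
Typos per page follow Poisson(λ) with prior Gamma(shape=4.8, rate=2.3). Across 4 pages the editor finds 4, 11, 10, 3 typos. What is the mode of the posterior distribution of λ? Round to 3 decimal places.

Σ counts = 28. Posterior: Gamma(shape = 4.8+28 = 32.8, rate = 2.3+4 = 6.3).
Mode = (α−1)/β = 31.8/6.3 = 5.048.
Mean = α/β = 32.8/6.3 = 5.206.
This is the posterior mode — the MAP estimate.

5.048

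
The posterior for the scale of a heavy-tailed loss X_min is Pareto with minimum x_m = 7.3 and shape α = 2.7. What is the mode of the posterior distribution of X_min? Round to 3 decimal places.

The Pareto density is strictly decreasing on [x_m, ∞), so the mode is x_m = 7.300.
Mean = α·x_m/(α−1) = 2.7·7.3/1.7 = 11.594.
This is the posterior mode — the MAP estimate.

7.300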